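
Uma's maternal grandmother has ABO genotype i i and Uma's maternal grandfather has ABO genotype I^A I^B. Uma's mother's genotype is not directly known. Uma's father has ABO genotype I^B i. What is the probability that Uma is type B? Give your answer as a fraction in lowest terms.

Uma's mother's ABO genotype from i i × I^A I^B: 1/2 I^A i, 1/2 I^B i.
Crossing each possibility with the father I^B i and summing P(type B): 1/2·1/4 + 1/2·3/4 = 1/2.

1/2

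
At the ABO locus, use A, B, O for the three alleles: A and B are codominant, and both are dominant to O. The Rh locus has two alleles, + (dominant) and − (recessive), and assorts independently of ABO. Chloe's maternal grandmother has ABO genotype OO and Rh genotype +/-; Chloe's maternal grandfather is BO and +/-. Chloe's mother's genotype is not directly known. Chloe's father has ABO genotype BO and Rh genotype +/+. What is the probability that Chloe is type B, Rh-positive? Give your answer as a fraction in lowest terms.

5/8

Chloe's mother's ABO genotype from OO × BO: 1/2 BO, 1/2 OO.
Crossing each possibility with the father BO and summing P(type B): 1/2·3/4 + 1/2·1/2 = 5/8.
Similarly for Rh via the mother's Rh distribution: P(Rh+) = 1.
Independent loci: 5/8 × 1 = 5/8.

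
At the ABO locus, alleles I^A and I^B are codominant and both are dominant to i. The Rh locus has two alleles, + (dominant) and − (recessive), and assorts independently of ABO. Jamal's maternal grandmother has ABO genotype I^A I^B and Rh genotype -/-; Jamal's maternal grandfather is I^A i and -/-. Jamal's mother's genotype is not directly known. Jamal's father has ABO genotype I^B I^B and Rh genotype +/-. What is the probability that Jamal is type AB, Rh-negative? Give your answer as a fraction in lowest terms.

Jamal's mother's ABO genotype from I^A I^B × I^A i: 1/4 I^A I^A, 1/4 I^A I^B, 1/4 I^A i, 1/4 I^B i.
Crossing each possibility with the father I^B I^B and summing P(type AB): 1/4·1 + 1/4·1/2 + 1/4·1/2 + 1/4·0 = 1/2.
Similarly for Rh via the mother's Rh distribution: P(Rh-) = 1/2.
Independent loci: 1/2 × 1/2 = 1/4.

1/4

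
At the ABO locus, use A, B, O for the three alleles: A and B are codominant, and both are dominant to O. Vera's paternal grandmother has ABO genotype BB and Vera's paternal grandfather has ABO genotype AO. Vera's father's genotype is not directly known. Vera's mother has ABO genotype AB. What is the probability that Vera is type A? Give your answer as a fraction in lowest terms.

Vera's father's ABO genotype from BB × AO: 1/2 AB, 1/2 BO.
Crossing each possibility with the mother AB and summing P(type A): 1/2·1/4 + 1/2·1/4 = 1/4.

1/4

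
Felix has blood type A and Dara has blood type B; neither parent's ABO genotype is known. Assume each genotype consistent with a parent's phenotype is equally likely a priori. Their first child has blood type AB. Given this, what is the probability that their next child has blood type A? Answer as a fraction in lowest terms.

Possible genotypes: Felix ∈ {AA, AO}; Dara ∈ {BB, BO}.
Weight each parental genotype pair by prior × P(type-AB child):
  AA × BB: posterior weight 4/9; P(next child type A) = 0.
  AA × BO: posterior weight 2/9; P(next child type A) = 1/2.
  AO × BB: posterior weight 2/9; P(next child type A) = 0.
  AO × BO: posterior weight 1/9; P(next child type A) = 1/4.
Weighted sum = 5/36.

5/36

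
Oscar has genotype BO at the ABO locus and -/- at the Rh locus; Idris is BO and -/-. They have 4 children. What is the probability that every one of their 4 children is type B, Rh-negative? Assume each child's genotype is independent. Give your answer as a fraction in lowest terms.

ABO cross BO × BO → 1/4 O, 3/4 B.
Rh cross -/- × -/- → 1 Rh-; so P(type B, Rh-negative) = 3/4 × 1 = 3/4 per child.
All 4 independent: (3/4)^4 = 81/256.

81/256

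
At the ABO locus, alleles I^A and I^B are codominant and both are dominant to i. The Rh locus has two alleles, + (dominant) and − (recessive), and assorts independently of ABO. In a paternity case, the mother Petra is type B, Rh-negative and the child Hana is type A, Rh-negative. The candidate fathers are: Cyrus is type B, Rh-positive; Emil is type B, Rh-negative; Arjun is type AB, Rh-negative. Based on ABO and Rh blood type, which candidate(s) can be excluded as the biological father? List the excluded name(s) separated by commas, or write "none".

Cyrus, Emil

A candidate is excluded only if no genotype consistent with his phenotype could produce a type A, Rh-negative child with a type B, Rh-negative mother.
Cyrus (type B, Rh+): no genotype consistent with that phenotype can produce a type-A Rh- child with a type-B mother.
Emil (type B, Rh-): no genotype consistent with that phenotype can produce a type-A Rh- child with a type-B mother.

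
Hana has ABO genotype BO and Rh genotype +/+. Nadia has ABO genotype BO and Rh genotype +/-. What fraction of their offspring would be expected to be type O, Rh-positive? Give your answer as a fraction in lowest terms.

ABO cross BO × BO → offspring phenotypes: 1/4 O, 3/4 B.
Rh cross +/+ × +/- → 1 Rh+.
Independent loci: P(type O, Rh-positive) = 1/4 × 1 = 1/4.

1/4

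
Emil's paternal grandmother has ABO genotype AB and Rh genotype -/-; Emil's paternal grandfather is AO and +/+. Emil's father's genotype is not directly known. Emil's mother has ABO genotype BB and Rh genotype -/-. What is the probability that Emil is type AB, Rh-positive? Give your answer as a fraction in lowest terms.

Emil's father's ABO genotype from AB × AO: 1/4 AA, 1/4 AB, 1/4 AO, 1/4 BO.
Crossing each possibility with the mother BB and summing P(type AB): 1/4·1 + 1/4·1/2 + 1/4·1/2 + 1/4·0 = 1/2.
Similarly for Rh via the father's Rh distribution: P(Rh+) = 1/2.
Independent loci: 1/2 × 1/2 = 1/4.

1/4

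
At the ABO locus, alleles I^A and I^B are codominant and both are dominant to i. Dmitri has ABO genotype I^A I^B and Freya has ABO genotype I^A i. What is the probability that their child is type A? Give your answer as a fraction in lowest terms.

1/2

ABO cross I^A I^B × I^A i → offspring phenotypes: 1/2 A, 1/4 B, 1/4 AB.
So P(type A) = 1/2.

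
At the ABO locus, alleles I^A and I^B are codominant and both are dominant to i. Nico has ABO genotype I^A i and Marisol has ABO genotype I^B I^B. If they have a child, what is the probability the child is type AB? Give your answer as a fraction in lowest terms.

1/2

ABO cross I^A i × I^B I^B → offspring phenotypes: 1/2 B, 1/2 AB.
So P(type AB) = 1/2.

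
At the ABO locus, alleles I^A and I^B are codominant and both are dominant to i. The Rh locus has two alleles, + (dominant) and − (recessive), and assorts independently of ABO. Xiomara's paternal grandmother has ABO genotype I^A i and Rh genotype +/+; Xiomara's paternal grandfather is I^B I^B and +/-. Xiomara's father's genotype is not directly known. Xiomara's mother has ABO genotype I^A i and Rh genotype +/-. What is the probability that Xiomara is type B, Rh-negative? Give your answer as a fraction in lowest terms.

1/32

Xiomara's father's ABO genotype from I^A i × I^B I^B: 1/2 I^A I^B, 1/2 I^B i.
Crossing each possibility with the mother I^A i and summing P(type B): 1/2·1/4 + 1/2·1/4 = 1/4.
Similarly for Rh via the father's Rh distribution: P(Rh-) = 1/8.
Independent loci: 1/4 × 1/8 = 1/32.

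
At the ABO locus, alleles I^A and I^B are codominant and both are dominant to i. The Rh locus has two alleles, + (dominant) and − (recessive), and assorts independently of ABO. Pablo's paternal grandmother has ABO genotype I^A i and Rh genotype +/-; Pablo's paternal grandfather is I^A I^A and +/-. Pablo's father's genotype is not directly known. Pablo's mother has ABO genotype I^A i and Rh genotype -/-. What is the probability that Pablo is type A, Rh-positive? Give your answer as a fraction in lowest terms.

7/16

Pablo's father's ABO genotype from I^A i × I^A I^A: 1/2 I^A I^A, 1/2 I^A i.
Crossing each possibility with the mother I^A i and summing P(type A): 1/2·1 + 1/2·3/4 = 7/8.
Similarly for Rh via the father's Rh distribution: P(Rh+) = 1/2.
Independent loci: 7/8 × 1/2 = 7/16.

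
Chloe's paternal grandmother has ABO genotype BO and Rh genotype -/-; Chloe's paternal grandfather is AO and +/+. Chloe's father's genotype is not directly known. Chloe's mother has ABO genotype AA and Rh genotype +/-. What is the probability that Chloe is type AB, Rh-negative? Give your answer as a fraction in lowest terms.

Chloe's father's ABO genotype from BO × AO: 1/4 AB, 1/4 AO, 1/4 BO, 1/4 OO.
Crossing each possibility with the mother AA and summing P(type AB): 1/4·1/2 + 1/4·0 + 1/4·1/2 + 1/4·0 = 1/4.
Similarly for Rh via the father's Rh distribution: P(Rh-) = 1/4.
Independent loci: 1/4 × 1/4 = 1/16.

1/16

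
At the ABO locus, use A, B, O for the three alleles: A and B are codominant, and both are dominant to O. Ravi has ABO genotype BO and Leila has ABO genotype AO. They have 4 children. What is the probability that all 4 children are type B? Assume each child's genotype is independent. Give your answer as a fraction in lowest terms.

ABO cross BO × AO → 1/4 O, 1/4 A, 1/4 B, 1/4 AB.
So P(type B) = 1/4 per child.
All 4 independent: (1/4)^4 = 1/256.

1/256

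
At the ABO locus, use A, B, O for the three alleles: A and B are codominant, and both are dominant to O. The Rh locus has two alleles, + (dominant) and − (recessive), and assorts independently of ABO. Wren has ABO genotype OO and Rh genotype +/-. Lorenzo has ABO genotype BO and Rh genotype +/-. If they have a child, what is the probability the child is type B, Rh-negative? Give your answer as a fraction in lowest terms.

1/8

ABO cross OO × BO → offspring phenotypes: 1/2 O, 1/2 B.
Rh cross +/- × +/- → 3/4 Rh+, 1/4 Rh-.
Independent loci: P(type B, Rh-negative) = 1/2 × 1/4 = 1/8.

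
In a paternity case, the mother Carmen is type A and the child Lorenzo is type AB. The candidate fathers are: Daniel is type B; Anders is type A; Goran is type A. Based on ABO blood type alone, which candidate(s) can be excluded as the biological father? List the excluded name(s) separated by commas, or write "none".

A candidate is excluded only if no genotype consistent with his phenotype could produce a type AB child with a type A mother.
Anders (type A): no genotype consistent with that phenotype can produce a type-AB child with a type-A mother.
Goran (type A): no genotype consistent with that phenotype can produce a type-AB child with a type-A mother.

Anders, Goran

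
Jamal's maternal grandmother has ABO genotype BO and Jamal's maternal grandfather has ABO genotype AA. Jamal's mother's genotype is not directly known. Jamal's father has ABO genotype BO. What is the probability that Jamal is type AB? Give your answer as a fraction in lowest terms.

Jamal's mother's ABO genotype from BO × AA: 1/2 AB, 1/2 AO.
Crossing each possibility with the father BO and summing P(type AB): 1/2·1/4 + 1/2·1/4 = 1/4.

1/4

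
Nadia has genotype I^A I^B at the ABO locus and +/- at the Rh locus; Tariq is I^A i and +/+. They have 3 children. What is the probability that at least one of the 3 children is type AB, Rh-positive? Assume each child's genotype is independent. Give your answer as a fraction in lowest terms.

ABO cross I^A I^B × I^A i → 1/2 A, 1/4 B, 1/4 AB.
Rh cross +/- × +/+ → 1 Rh+; so P(type AB, Rh-positive) = 1/4 × 1 = 1/4 per child.
P(none) = (3/4)^3 = 27/64; P(at least one) = 1 − 27/64 = 37/64.

37/64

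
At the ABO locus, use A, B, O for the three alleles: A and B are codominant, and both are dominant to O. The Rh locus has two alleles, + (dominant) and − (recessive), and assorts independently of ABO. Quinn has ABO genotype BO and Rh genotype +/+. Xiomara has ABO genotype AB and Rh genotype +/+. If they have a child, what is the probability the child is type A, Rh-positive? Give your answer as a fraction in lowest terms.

1/4

ABO cross BO × AB → offspring phenotypes: 1/4 A, 1/2 B, 1/4 AB.
Rh cross +/+ × +/+ → 1 Rh+.
Independent loci: P(type A, Rh-positive) = 1/4 × 1 = 1/4.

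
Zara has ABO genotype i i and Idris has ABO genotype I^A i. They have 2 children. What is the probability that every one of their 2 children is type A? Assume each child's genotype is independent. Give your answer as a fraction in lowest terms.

ABO cross i i × I^A i → 1/2 O, 1/2 A.
So P(type A) = 1/2 per child.
All 2 independent: (1/2)^2 = 1/4.

1/4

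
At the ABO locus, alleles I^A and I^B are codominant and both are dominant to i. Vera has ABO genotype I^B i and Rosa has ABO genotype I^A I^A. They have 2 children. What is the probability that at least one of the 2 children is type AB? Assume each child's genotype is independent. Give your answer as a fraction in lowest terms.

ABO cross I^B i × I^A I^A → 1/2 A, 1/2 AB.
So P(type AB) = 1/2 per child.
P(none) = (1/2)^2 = 1/4; P(at least one) = 1 − 1/4 = 3/4.

3/4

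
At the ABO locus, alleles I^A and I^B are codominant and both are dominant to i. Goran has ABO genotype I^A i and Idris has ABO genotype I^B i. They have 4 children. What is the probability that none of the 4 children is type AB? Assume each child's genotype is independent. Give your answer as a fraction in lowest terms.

ABO cross I^A i × I^B i → 1/4 O, 1/4 A, 1/4 B, 1/4 AB.
So P(type AB) = 1/4 per child.
P(not type AB) = 3/4 for one child; (3/4)^4 = 81/256.

81/256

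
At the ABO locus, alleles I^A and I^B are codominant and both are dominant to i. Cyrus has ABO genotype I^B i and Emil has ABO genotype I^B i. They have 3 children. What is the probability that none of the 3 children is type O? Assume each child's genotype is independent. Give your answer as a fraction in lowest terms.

ABO cross I^B i × I^B i → 1/4 O, 3/4 B.
So P(type O) = 1/4 per child.
P(not type O) = 3/4 for one child; (3/4)^3 = 27/64.

27/64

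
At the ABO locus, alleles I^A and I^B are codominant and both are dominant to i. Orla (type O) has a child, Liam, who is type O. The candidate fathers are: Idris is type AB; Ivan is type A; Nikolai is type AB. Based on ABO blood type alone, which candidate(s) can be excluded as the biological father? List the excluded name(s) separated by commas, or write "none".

Idris, Nikolai

A candidate is excluded only if no genotype consistent with his phenotype could produce a type O child with a type O mother.
Idris (type AB): no genotype consistent with that phenotype can produce a type-O child with a type-O mother.
Nikolai (type AB): no genotype consistent with that phenotype can produce a type-O child with a type-O mother.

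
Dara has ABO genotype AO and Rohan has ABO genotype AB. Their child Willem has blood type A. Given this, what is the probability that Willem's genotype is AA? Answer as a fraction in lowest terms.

1/2

Cross AO × AB → 1/4 AA, 1/4 AB, 1/4 AO, 1/4 BO.
Type-A genotypes among offspring: AA (1/4), AO (1/4); total 1/2.
P(AA | type A) = (1/4) / (1/2) = 1/2.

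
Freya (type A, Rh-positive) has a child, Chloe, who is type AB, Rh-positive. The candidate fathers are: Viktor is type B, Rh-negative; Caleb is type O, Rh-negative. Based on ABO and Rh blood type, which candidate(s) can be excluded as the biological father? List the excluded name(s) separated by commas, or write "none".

Caleb

A candidate is excluded only if no genotype consistent with his phenotype could produce a type AB, Rh-positive child with a type A, Rh-positive mother.
Caleb (type O, Rh-): no genotype consistent with that phenotype can produce a type-AB Rh+ child with a type-A mother.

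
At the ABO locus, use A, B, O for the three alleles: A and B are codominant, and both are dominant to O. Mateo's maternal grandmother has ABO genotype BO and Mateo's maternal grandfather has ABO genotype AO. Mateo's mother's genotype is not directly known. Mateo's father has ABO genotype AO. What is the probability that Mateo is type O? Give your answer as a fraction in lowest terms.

Mateo's mother's ABO genotype from BO × AO: 1/4 AB, 1/4 AO, 1/4 BO, 1/4 OO.
Crossing each possibility with the father AO and summing P(type O): 1/4·0 + 1/4·1/4 + 1/4·1/4 + 1/4·1/2 = 1/4.

1/4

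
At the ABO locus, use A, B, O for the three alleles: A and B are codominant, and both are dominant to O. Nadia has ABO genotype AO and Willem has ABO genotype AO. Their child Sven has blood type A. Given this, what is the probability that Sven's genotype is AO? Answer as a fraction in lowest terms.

Cross AO × AO → 1/4 AA, 1/2 AO, 1/4 OO.
Type-A genotypes among offspring: AA (1/4), AO (1/2); total 3/4.
P(AO | type A) = (1/2) / (3/4) = 2/3.

2/3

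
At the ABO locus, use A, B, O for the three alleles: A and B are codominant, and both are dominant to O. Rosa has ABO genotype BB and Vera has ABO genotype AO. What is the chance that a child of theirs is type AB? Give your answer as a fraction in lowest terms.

1/2

ABO cross BB × AO → offspring phenotypes: 1/2 B, 1/2 AB.
So P(type AB) = 1/2.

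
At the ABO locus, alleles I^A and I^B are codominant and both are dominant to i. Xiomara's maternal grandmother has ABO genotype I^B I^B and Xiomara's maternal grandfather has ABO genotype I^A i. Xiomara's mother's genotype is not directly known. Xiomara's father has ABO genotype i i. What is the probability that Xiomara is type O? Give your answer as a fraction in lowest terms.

Xiomara's mother's ABO genotype from I^B I^B × I^A i: 1/2 I^A I^B, 1/2 I^B i.
Crossing each possibility with the father i i and summing P(type O): 1/2·0 + 1/2·1/2 = 1/4.

1/4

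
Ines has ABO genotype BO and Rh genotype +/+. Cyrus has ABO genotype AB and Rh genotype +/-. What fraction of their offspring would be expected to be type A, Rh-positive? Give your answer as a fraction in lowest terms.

1/4

ABO cross BO × AB → offspring phenotypes: 1/4 A, 1/2 B, 1/4 AB.
Rh cross +/+ × +/- → 1 Rh+.
Independent loci: P(type A, Rh-positive) = 1/4 × 1 = 1/4.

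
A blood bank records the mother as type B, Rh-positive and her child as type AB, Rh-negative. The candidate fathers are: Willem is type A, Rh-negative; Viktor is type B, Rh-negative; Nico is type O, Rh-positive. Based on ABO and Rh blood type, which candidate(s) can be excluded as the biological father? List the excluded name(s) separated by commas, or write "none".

A candidate is excluded only if no genotype consistent with his phenotype could produce a type AB, Rh-negative child with a type B, Rh-positive mother.
Viktor (type B, Rh-): no genotype consistent with that phenotype can produce a type-AB Rh- child with a type-B mother.
Nico (type O, Rh+): no genotype consistent with that phenotype can produce a type-AB Rh- child with a type-B mother.

Viktor, Nico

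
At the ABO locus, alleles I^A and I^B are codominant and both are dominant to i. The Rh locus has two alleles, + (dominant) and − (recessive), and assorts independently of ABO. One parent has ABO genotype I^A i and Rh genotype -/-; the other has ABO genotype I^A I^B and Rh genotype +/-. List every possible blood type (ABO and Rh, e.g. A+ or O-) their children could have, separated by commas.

A+, A-, B+, B-, AB+, AB-

Gametes from I^A i × I^A I^B give offspring ABO genotypes I^A I^A, I^A I^B, I^A i, I^B i, i.e. phenotypes A, B, AB.
Rh cross -/- × +/- → phenotypes Rh+, Rh-.
Combining independently: A+, A-, B+, B-, AB+, AB-.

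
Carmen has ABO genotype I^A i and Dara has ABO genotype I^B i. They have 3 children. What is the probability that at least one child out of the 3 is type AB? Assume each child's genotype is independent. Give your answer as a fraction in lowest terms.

37/64

ABO cross I^A i × I^B i → 1/4 O, 1/4 A, 1/4 B, 1/4 AB.
So P(type AB) = 1/4 per child.
P(none) = (3/4)^3 = 27/64; P(at least one) = 1 − 27/64 = 37/64.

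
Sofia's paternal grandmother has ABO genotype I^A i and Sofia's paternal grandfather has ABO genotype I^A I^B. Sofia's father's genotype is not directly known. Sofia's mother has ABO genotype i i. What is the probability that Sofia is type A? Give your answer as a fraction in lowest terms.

Sofia's father's ABO genotype from I^A i × I^A I^B: 1/4 I^A I^A, 1/4 I^A I^B, 1/4 I^A i, 1/4 I^B i.
Crossing each possibility with the mother i i and summing P(type A): 1/4·1 + 1/4·1/2 + 1/4·1/2 + 1/4·0 = 1/2.

1/2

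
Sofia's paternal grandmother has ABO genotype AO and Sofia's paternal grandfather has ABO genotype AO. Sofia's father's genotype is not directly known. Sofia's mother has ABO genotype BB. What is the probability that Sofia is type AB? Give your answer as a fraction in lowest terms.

Sofia's father's ABO genotype from AO × AO: 1/4 AA, 1/2 AO, 1/4 OO.
Crossing each possibility with the mother BB and summing P(type AB): 1/4·1 + 1/2·1/2 + 1/4·0 = 1/2.

1/2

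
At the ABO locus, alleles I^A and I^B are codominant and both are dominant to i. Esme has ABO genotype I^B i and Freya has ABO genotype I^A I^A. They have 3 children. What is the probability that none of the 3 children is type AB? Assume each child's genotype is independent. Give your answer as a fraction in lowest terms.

ABO cross I^B i × I^A I^A → 1/2 A, 1/2 AB.
So P(type AB) = 1/2 per child.
P(not type AB) = 1/2 for one child; (1/2)^3 = 1/8.

1/8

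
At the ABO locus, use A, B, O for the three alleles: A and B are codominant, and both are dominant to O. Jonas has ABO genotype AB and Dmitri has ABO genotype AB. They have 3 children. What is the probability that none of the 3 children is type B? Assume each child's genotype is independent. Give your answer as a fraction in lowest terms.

ABO cross AB × AB → 1/4 A, 1/4 B, 1/2 AB.
So P(type B) = 1/4 per child.
P(not type B) = 3/4 for one child; (3/4)^3 = 27/64.

27/64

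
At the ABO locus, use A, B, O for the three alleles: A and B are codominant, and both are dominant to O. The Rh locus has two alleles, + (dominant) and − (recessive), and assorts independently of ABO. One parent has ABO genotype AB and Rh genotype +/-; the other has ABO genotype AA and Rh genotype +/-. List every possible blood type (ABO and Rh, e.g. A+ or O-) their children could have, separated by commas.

Gametes from AB × AA give offspring ABO genotypes AA, AB, i.e. phenotypes A, AB.
Rh cross +/- × +/- → phenotypes Rh+, Rh-.
Combining independently: A+, A-, AB+, AB-.

A+, A-, AB+, AB-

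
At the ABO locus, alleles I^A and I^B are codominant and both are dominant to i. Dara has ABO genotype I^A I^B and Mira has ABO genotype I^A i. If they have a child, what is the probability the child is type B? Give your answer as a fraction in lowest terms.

1/4

ABO cross I^A I^B × I^A i → offspring phenotypes: 1/2 A, 1/4 B, 1/4 AB.
So P(type B) = 1/4.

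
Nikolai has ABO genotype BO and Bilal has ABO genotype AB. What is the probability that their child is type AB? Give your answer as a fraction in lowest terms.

1/4

ABO cross BO × AB → offspring phenotypes: 1/4 A, 1/2 B, 1/4 AB.
So P(type AB) = 1/4.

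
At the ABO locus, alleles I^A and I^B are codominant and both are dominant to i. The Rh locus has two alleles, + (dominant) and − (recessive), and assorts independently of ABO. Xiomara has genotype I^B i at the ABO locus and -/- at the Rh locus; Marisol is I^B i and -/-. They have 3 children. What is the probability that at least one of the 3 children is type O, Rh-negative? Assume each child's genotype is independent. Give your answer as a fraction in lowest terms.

ABO cross I^B i × I^B i → 1/4 O, 3/4 B.
Rh cross -/- × -/- → 1 Rh-; so P(type O, Rh-negative) = 1/4 × 1 = 1/4 per child.
P(none) = (3/4)^3 = 27/64; P(at least one) = 1 − 27/64 = 37/64.

37/64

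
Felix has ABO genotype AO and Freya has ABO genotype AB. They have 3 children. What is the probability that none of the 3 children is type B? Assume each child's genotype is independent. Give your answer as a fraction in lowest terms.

ABO cross AO × AB → 1/2 A, 1/4 B, 1/4 AB.
So P(type B) = 1/4 per child.
P(not type B) = 3/4 for one child; (3/4)^3 = 27/64.

27/64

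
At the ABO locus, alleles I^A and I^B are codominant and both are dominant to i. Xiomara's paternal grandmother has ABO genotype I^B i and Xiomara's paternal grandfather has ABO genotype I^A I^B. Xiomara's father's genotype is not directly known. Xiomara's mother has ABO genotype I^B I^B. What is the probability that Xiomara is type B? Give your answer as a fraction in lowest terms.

3/4

Xiomara's father's ABO genotype from I^B i × I^A I^B: 1/4 I^A I^B, 1/4 I^A i, 1/4 I^B I^B, 1/4 I^B i.
Crossing each possibility with the mother I^B I^B and summing P(type B): 1/4·1/2 + 1/4·1/2 + 1/4·1 + 1/4·1 = 3/4.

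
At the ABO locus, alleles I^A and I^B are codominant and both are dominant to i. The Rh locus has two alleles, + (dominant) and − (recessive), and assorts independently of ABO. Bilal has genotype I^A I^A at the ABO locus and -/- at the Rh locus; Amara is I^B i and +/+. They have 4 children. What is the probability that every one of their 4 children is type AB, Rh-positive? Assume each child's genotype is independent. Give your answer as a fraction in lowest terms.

ABO cross I^A I^A × I^B i → 1/2 A, 1/2 AB.
Rh cross -/- × +/+ → 1 Rh+; so P(type AB, Rh-positive) = 1/2 × 1 = 1/2 per child.
All 4 independent: (1/2)^4 = 1/16.

1/16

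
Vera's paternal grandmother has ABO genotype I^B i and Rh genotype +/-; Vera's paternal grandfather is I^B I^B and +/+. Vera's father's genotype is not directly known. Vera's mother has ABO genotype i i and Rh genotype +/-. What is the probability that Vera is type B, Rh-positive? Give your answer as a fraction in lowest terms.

Vera's father's ABO genotype from I^B i × I^B I^B: 1/2 I^B I^B, 1/2 I^B i.
Crossing each possibility with the mother i i and summing P(type B): 1/2·1 + 1/2·1/2 = 3/4.
Similarly for Rh via the father's Rh distribution: P(Rh+) = 7/8.
Independent loci: 3/4 × 7/8 = 21/32.

21/32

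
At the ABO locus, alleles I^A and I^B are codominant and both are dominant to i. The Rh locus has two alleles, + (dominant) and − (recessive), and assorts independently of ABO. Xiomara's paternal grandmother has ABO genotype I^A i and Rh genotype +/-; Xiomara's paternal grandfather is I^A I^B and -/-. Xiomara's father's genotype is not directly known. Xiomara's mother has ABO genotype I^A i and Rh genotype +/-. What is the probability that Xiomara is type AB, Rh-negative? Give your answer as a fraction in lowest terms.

Xiomara's father's ABO genotype from I^A i × I^A I^B: 1/4 I^A I^A, 1/4 I^A I^B, 1/4 I^A i, 1/4 I^B i.
Crossing each possibility with the mother I^A i and summing P(type AB): 1/4·0 + 1/4·1/4 + 1/4·0 + 1/4·1/4 = 1/8.
Similarly for Rh via the father's Rh distribution: P(Rh-) = 3/8.
Independent loci: 1/8 × 3/8 = 3/64.

3/64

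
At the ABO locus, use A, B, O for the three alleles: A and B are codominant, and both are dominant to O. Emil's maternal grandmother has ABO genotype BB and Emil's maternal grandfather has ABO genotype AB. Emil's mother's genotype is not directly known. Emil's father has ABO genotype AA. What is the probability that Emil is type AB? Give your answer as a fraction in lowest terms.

Emil's mother's ABO genotype from BB × AB: 1/2 AB, 1/2 BB.
Crossing each possibility with the father AA and summing P(type AB): 1/2·1/2 + 1/2·1 = 3/4.

3/4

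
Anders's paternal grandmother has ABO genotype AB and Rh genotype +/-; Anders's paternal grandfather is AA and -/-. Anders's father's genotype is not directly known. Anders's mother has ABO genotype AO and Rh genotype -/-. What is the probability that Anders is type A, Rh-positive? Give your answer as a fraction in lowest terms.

3/16

Anders's father's ABO genotype from AB × AA: 1/2 AA, 1/2 AB.
Crossing each possibility with the mother AO and summing P(type A): 1/2·1 + 1/2·1/2 = 3/4.
Similarly for Rh via the father's Rh distribution: P(Rh+) = 1/4.
Independent loci: 3/4 × 1/4 = 3/16.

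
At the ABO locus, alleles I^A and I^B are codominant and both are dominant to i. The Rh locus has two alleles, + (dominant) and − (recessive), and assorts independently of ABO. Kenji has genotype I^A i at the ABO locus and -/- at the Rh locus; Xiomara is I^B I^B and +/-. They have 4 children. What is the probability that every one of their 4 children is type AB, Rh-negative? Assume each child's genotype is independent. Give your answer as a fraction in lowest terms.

1/256

ABO cross I^A i × I^B I^B → 1/2 B, 1/2 AB.
Rh cross -/- × +/- → 1/2 Rh+, 1/2 Rh-; so P(type AB, Rh-negative) = 1/2 × 1/2 = 1/4 per child.
All 4 independent: (1/4)^4 = 1/256.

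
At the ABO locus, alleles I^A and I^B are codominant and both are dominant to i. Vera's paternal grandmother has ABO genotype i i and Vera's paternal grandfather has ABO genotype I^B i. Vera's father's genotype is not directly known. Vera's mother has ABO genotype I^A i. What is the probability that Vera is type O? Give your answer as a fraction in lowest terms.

Vera's father's ABO genotype from i i × I^B i: 1/2 I^B i, 1/2 i i.
Crossing each possibility with the mother I^A i and summing P(type O): 1/2·1/4 + 1/2·1/2 = 3/8.

3/8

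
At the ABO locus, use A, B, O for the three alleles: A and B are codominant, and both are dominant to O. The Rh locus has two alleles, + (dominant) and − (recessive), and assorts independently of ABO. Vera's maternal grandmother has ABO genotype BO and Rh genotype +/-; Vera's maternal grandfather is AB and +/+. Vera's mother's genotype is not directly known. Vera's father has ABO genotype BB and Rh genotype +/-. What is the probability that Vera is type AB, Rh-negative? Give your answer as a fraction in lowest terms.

Vera's mother's ABO genotype from BO × AB: 1/4 AB, 1/4 AO, 1/4 BB, 1/4 BO.
Crossing each possibility with the father BB and summing P(type AB): 1/4·1/2 + 1/4·1/2 + 1/4·0 + 1/4·0 = 1/4.
Similarly for Rh via the mother's Rh distribution: P(Rh-) = 1/8.
Independent loci: 1/4 × 1/8 = 1/32.

1/32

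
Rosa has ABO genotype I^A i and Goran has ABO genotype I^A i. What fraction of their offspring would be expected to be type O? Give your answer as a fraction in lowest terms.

1/4

ABO cross I^A i × I^A i → offspring phenotypes: 1/4 O, 3/4 A.
So P(type O) = 1/4.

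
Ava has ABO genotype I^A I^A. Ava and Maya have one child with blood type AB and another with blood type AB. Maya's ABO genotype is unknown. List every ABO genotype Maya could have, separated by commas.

For each candidate genotype of Maya, check whether crossing it with I^A I^A can produce every observed child phenotype.
  I^A I^A → possible child types {A} ✗
  I^A I^B → possible child types {A, AB} ✓
  I^A i → possible child types {A} ✗
  I^B I^B → possible child types {AB} ✓
  I^B i → possible child types {A, AB} ✓
  i i → possible child types {A} ✗

I^A I^B, I^B I^B, I^B i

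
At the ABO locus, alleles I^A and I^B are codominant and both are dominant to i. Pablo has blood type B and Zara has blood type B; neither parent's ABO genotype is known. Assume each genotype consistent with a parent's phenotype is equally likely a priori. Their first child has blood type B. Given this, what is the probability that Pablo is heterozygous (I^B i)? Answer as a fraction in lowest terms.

7/15

Possible genotypes: Pablo ∈ {I^B I^B, I^B i}; Zara ∈ {I^B I^B, I^B i}.
Weight each parental genotype pair by prior × P(type-B child):
  I^B I^B × I^B I^B: posterior weight 4/15.
  I^B I^B × I^B i: posterior weight 4/15.
  I^B i × I^B I^B: posterior weight 4/15.
  I^B i × I^B i: posterior weight 1/5.
Sum the posterior weight over pairs where Pablo is I^B i: 7/15.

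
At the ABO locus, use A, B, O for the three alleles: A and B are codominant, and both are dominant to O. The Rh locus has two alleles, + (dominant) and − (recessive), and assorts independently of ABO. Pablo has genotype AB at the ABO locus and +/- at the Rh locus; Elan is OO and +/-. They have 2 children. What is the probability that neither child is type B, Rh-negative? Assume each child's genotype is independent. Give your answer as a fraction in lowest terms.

49/64

ABO cross AB × OO → 1/2 A, 1/2 B.
Rh cross +/- × +/- → 3/4 Rh+, 1/4 Rh-; so P(type B, Rh-negative) = 1/2 × 1/4 = 1/8 per child.
P(not type B, Rh-negative) = 7/8 for one child; (7/8)^2 = 49/64.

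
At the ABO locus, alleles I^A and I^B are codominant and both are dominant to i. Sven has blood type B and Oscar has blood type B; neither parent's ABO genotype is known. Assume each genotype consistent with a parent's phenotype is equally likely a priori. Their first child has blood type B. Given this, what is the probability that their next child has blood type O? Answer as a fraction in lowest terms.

Possible genotypes: Sven ∈ {I^B I^B, I^B i}; Oscar ∈ {I^B I^B, I^B i}.
Weight each parental genotype pair by prior × P(type-B child):
  I^B I^B × I^B I^B: posterior weight 4/15; P(next child type O) = 0.
  I^B I^B × I^B i: posterior weight 4/15; P(next child type O) = 0.
  I^B i × I^B I^B: posterior weight 4/15; P(next child type O) = 0.
  I^B i × I^B i: posterior weight 1/5; P(next child type O) = 1/4.
Weighted sum = 1/20.

1/20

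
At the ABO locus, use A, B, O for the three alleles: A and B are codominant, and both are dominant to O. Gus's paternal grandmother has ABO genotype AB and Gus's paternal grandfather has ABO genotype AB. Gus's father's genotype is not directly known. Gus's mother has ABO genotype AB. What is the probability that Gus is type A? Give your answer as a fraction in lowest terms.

1/4

Gus's father's ABO genotype from AB × AB: 1/4 AA, 1/2 AB, 1/4 BB.
Crossing each possibility with the mother AB and summing P(type A): 1/4·1/2 + 1/2·1/4 + 1/4·0 = 1/4.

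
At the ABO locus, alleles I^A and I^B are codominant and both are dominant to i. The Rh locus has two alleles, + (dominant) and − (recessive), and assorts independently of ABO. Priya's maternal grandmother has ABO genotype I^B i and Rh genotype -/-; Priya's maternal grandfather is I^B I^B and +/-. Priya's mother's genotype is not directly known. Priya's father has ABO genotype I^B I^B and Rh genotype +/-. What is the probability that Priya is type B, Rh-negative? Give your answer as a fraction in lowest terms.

Priya's mother's ABO genotype from I^B i × I^B I^B: 1/2 I^B I^B, 1/2 I^B i.
Crossing each possibility with the father I^B I^B and summing P(type B): 1/2·1 + 1/2·1 = 1.
Similarly for Rh via the mother's Rh distribution: P(Rh-) = 3/8.
Independent loci: 1 × 3/8 = 3/8.

3/8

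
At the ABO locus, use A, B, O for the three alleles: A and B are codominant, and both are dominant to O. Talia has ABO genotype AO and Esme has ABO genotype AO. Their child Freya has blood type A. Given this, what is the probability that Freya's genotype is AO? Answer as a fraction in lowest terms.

Cross AO × AO → 1/4 AA, 1/2 AO, 1/4 OO.
Type-A genotypes among offspring: AA (1/4), AO (1/2); total 3/4.
P(AO | type A) = (1/2) / (3/4) = 2/3.

2/3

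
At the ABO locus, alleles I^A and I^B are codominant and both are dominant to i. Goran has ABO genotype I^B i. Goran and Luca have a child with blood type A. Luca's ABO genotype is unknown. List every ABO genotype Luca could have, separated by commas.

I^A I^A, I^A I^B, I^A i

For each candidate genotype of Luca, check whether crossing it with I^B i can produce every observed child phenotype.
  I^A I^A → possible child types {A, AB} ✓
  I^A I^B → possible child types {A, B, AB} ✓
  I^A i → possible child types {O, A, B, AB} ✓
  I^B I^B → possible child types {B} ✗
  I^B i → possible child types {O, B} ✗
  i i → possible child types {O, B} ✗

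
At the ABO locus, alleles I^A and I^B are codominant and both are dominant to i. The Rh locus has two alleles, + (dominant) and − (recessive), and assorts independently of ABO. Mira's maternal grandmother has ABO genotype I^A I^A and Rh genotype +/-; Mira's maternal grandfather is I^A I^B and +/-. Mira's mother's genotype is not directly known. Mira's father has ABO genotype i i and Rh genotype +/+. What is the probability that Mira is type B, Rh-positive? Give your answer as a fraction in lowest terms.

Mira's mother's ABO genotype from I^A I^A × I^A I^B: 1/2 I^A I^A, 1/2 I^A I^B.
Crossing each possibility with the father i i and summing P(type B): 1/2·0 + 1/2·1/2 = 1/4.
Similarly for Rh via the mother's Rh distribution: P(Rh+) = 1.
Independent loci: 1/4 × 1 = 1/4.

1/4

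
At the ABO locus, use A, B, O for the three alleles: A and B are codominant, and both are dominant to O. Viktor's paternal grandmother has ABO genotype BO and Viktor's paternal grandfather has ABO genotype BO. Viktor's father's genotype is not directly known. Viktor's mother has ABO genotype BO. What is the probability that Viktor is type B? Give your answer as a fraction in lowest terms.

3/4

Viktor's father's ABO genotype from BO × BO: 1/4 BB, 1/2 BO, 1/4 OO.
Crossing each possibility with the mother BO and summing P(type B): 1/4·1 + 1/2·3/4 + 1/4·1/2 = 3/4.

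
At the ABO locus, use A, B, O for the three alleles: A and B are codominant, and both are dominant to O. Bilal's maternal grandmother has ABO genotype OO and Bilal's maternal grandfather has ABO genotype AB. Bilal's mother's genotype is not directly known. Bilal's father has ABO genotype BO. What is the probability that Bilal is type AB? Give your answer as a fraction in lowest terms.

Bilal's mother's ABO genotype from OO × AB: 1/2 AO, 1/2 BO.
Crossing each possibility with the father BO and summing P(type AB): 1/2·1/4 + 1/2·0 = 1/8.

1/8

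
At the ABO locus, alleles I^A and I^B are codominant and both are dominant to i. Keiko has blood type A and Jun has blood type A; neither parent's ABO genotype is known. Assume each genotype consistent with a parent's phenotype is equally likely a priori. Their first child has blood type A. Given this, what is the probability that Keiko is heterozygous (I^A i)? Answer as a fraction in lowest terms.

7/15

Possible genotypes: Keiko ∈ {I^A I^A, I^A i}; Jun ∈ {I^A I^A, I^A i}.
Weight each parental genotype pair by prior × P(type-A child):
  I^A I^A × I^A I^A: posterior weight 4/15.
  I^A I^A × I^A i: posterior weight 4/15.
  I^A i × I^A I^A: posterior weight 4/15.
  I^A i × I^A i: posterior weight 1/5.
Sum the posterior weight over pairs where Keiko is I^A i: 7/15.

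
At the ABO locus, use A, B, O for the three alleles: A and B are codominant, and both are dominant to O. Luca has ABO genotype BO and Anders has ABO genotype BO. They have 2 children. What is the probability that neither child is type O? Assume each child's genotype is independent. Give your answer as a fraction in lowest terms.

9/16

ABO cross BO × BO → 1/4 O, 3/4 B.
So P(type O) = 1/4 per child.
P(not type O) = 3/4 for one child; (3/4)^2 = 9/16.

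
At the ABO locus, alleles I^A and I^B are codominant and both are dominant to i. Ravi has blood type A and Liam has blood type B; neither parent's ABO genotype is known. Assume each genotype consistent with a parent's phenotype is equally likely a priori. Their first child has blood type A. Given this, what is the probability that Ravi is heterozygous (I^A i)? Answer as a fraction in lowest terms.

1/3

Possible genotypes: Ravi ∈ {I^A I^A, I^A i}; Liam ∈ {I^B I^B, I^B i}.
Weight each parental genotype pair by prior × P(type-A child):
  I^A I^A × I^B i: posterior weight 2/3.
  I^A i × I^B i: posterior weight 1/3.
Sum the posterior weight over pairs where Ravi is I^A i: 1/3.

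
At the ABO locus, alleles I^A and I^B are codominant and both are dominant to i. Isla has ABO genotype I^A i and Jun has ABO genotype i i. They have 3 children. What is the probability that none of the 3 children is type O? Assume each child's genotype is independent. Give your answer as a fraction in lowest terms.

1/8

ABO cross I^A i × i i → 1/2 O, 1/2 A.
So P(type O) = 1/2 per child.
P(not type O) = 1/2 for one child; (1/2)^3 = 1/8.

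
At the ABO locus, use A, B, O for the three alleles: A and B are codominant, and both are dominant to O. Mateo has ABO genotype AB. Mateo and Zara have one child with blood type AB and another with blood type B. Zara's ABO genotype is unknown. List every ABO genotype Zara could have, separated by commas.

AB, AO, BB, BO

For each candidate genotype of Zara, check whether crossing it with AB can produce every observed child phenotype.
  AA → possible child types {A, AB} ✗
  AB → possible child types {A, B, AB} ✓
  AO → possible child types {A, B, AB} ✓
  BB → possible child types {B, AB} ✓
  BO → possible child types {A, B, AB} ✓
  OO → possible child types {A, B} ✗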